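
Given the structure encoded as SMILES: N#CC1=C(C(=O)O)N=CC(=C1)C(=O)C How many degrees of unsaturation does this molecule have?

Degree of unsaturation = (number of rings) + (number of π bonds).
Ring closures in the SMILES: 1.
π bonds: 5 double bonds (each 1 DoU), 1 triple bond (each 2 DoU) → 7 DoU from unsaturation.
Total DoU = 1 + 7 = 8.

8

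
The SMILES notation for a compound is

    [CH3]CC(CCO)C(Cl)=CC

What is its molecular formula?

C8H15ClO

Walk through each heavy atom and fill implicit hydrogens from standard valence (C 4, N 3, O 2, S 2, halogen 1):
  atom 1: C with explicit H count 3
  atom 2: C, bond orders sum to 2 (valence 4) → 2 H
  atom 3: C, bond orders sum to 3 (valence 4) → 1 H
  atom 4: C, bond orders sum to 2 (valence 4) → 2 H
  atom 5: C, bond orders sum to 2 (valence 4) → 2 H
  atom 6: O, bond orders sum to 1 (valence 2) → 1 H
  atom 7: C, bond orders sum to 4 (valence 4) → 0 H
  atom 8: Cl (halogen, monovalent) → 0 H
  atom 9: C, bond orders sum to 3 (valence 4) → 1 H
  atom 10: C, bond orders sum to 1 (valence 4) → 3 H
Totals → C:8, H:15, Cl:1, O:1.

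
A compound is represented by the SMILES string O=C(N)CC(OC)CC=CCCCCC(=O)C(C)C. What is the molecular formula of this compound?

Walk through each heavy atom and fill implicit hydrogens from standard valence (C 4, N 3, O 2, S 2, halogen 1):
  atom 1: O, bond orders sum to 2 (valence 2) → 0 H
  atom 2: C, bond orders sum to 4 (valence 4) → 0 H
  atom 3: N, bond orders sum to 1 (valence 3) → 2 H
  atom 4: C, bond orders sum to 2 (valence 4) → 2 H
  atom 5: C, bond orders sum to 3 (valence 4) → 1 H
  atom 6: O, bond orders sum to 2 (valence 2) → 0 H
  atom 7: C, bond orders sum to 1 (valence 4) → 3 H
  atom 8: C, bond orders sum to 2 (valence 4) → 2 H
  atom 9: C, bond orders sum to 3 (valence 4) → 1 H
  atom 10: C, bond orders sum to 3 (valence 4) → 1 H
  atom 11: C, bond orders sum to 2 (valence 4) → 2 H
  atom 12: C, bond orders sum to 2 (valence 4) → 2 H
  atom 13: C, bond orders sum to 2 (valence 4) → 2 H
  atom 14: C, bond orders sum to 2 (valence 4) → 2 H
  atom 15: C, bond orders sum to 4 (valence 4) → 0 H
  atom 16: O, bond orders sum to 2 (valence 2) → 0 H
  atom 17: C, bond orders sum to 3 (valence 4) → 1 H
  atom 18: C, bond orders sum to 1 (valence 4) → 3 H
  atom 19: C, bond orders sum to 1 (valence 4) → 3 H
Totals → C:15, H:27, N:1, O:3.

C15H27NO3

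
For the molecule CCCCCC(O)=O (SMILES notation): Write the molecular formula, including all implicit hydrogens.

Walk through each heavy atom and fill implicit hydrogens from standard valence (C 4, N 3, O 2, S 2, halogen 1):
  atom 1: C, bond orders sum to 1 (valence 4) → 3 H
  atom 2: C, bond orders sum to 2 (valence 4) → 2 H
  atom 3: C, bond orders sum to 2 (valence 4) → 2 H
  atom 4: C, bond orders sum to 2 (valence 4) → 2 H
  atom 5: C, bond orders sum to 2 (valence 4) → 2 H
  atom 6: C, bond orders sum to 4 (valence 4) → 0 H
  atom 7: O, bond orders sum to 1 (valence 2) → 1 H
  atom 8: O, bond orders sum to 2 (valence 2) → 0 H
Totals → C:6, H:12, O:2.

C6H12O2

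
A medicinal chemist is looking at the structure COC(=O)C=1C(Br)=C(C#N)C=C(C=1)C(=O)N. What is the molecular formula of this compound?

C10H7BrN2O3

Walk through each heavy atom and fill implicit hydrogens from standard valence (C 4, N 3, O 2, S 2, halogen 1):
  atom 1: C, bond orders sum to 1 (valence 4) → 3 H
  atom 2: O, bond orders sum to 2 (valence 2) → 0 H
  atom 3: C, bond orders sum to 4 (valence 4) → 0 H
  atom 4: O, bond orders sum to 2 (valence 2) → 0 H
  atom 5: C, bond orders sum to 4 (valence 4) → 0 H
  atom 6: C, bond orders sum to 4 (valence 4) → 0 H
  atom 7: Br (halogen, monovalent) → 0 H
  atom 8: C, bond orders sum to 4 (valence 4) → 0 H
  atom 9: C, bond orders sum to 4 (valence 4) → 0 H
  atom 10: N, bond orders sum to 3 (valence 3) → 0 H
  atom 11: C, bond orders sum to 3 (valence 4) → 1 H
  atom 12: C, bond orders sum to 4 (valence 4) → 0 H
  atom 13: C, bond orders sum to 3 (valence 4) → 1 H
  atom 14: C, bond orders sum to 4 (valence 4) → 0 H
  atom 15: O, bond orders sum to 2 (valence 2) → 0 H
  atom 16: N, bond orders sum to 1 (valence 3) → 2 H
Totals → C:10, H:7, Br:1, N:2, O:3.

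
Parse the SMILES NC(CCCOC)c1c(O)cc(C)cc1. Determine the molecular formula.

Walk through each heavy atom and fill implicit hydrogens from standard valence (C 4, N 3, O 2, S 2, halogen 1); for lowercase aromatic atoms, an aromatic c carries 1 H when it has two neighbours and 0 H with three, and aromatic n carries 0 H:
  atom 1: N, bond orders sum to 1 (valence 3) → 2 H
  atom 2: C, bond orders sum to 3 (valence 4) → 1 H
  atom 3: C, bond orders sum to 2 (valence 4) → 2 H
  atom 4: C, bond orders sum to 2 (valence 4) → 2 H
  atom 5: C, bond orders sum to 2 (valence 4) → 2 H
  atom 6: O, bond orders sum to 2 (valence 2) → 0 H
  atom 7: C, bond orders sum to 1 (valence 4) → 3 H
  atom 8: aromatic c, 3 neighbours → 0 H
  atom 9: aromatic c, 3 neighbours → 0 H
  atom 10: O, bond orders sum to 1 (valence 2) → 1 H
  atom 11: aromatic c, 2 neighbours → 1 H
  atom 12: aromatic c, 3 neighbours → 0 H
  atom 13: C, bond orders sum to 1 (valence 4) → 3 H
  atom 14: aromatic c, 2 neighbours → 1 H
  atom 15: aromatic c, 2 neighbours → 1 H
Totals → C:12, H:19, N:1, O:2.

C12H19NO2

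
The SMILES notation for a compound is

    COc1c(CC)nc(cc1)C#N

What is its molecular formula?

C9H10N2O

Walk through each heavy atom and fill implicit hydrogens from standard valence (C 4, N 3, O 2, S 2, halogen 1); for lowercase aromatic atoms, an aromatic c carries 1 H when it has two neighbours and 0 H with three, and aromatic n carries 0 H:
  atom 1: C, bond orders sum to 1 (valence 4) → 3 H
  atom 2: O, bond orders sum to 2 (valence 2) → 0 H
  atom 3: aromatic c, 3 neighbours → 0 H
  atom 4: aromatic c, 3 neighbours → 0 H
  atom 5: C, bond orders sum to 2 (valence 4) → 2 H
  atom 6: C, bond orders sum to 1 (valence 4) → 3 H
  atom 7: aromatic n, 2 neighbours → 0 H
  atom 8: aromatic c, 3 neighbours → 0 H
  atom 9: aromatic c, 2 neighbours → 1 H
  atom 10: aromatic c, 2 neighbours → 1 H
  atom 11: C, bond orders sum to 4 (valence 4) → 0 H
  atom 12: N, bond orders sum to 3 (valence 3) → 0 H
Totals → C:9, H:10, N:2, O:1.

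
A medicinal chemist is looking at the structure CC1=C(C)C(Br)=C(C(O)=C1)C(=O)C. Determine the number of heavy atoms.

Every atom symbol written in the SMILES (organic subset) is one heavy atom; implicit H are not written.
Heavy atoms by element → Br:1, C:10, O:2.
Total: 13.

13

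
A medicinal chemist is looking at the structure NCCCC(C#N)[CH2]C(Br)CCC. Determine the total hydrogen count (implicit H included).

19

Walk through each heavy atom and fill implicit hydrogens from standard valence (C 4, N 3, O 2, S 2, halogen 1):
  atom 1: N, bond orders sum to 1 (valence 3) → 2 H
  atom 2: C, bond orders sum to 2 (valence 4) → 2 H
  atom 3: C, bond orders sum to 2 (valence 4) → 2 H
  atom 4: C, bond orders sum to 2 (valence 4) → 2 H
  atom 5: C, bond orders sum to 3 (valence 4) → 1 H
  atom 6: C, bond orders sum to 4 (valence 4) → 0 H
  atom 7: N, bond orders sum to 3 (valence 3) → 0 H
  atom 8: C with explicit H count 2
  atom 9: C, bond orders sum to 3 (valence 4) → 1 H
  atom 10: Br (halogen, monovalent) → 0 H
  atom 11: C, bond orders sum to 2 (valence 4) → 2 H
  atom 12: C, bond orders sum to 2 (valence 4) → 2 H
  atom 13: C, bond orders sum to 1 (valence 4) → 3 H
Total hydrogens: 19.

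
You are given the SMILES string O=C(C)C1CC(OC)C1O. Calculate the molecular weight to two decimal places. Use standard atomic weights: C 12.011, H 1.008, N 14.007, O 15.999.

First, the molecular formula is C7H12O3 (counting implicit H from valence).
  C: 7 × 12.011 = 84.077
  H: 12 × 1.008 = 12.096
  O: 3 × 15.999 = 47.997
Sum: 7×12.011 + 12×1.008 + 3×15.999 = 144.170 → 144.17 g/mol.

144.17 g/mol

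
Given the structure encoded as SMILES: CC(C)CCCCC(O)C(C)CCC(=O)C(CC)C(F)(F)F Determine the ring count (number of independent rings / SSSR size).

0

In SMILES, each pair of matching ring-closure digits denotes one ring-closing bond; the number of such bonds equals the number of independent rings.
Ring-closure bonds here: 0.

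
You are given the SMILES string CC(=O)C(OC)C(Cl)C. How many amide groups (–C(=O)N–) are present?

Scan the SMILES for the amide motif — none present.
Groups that are present: 1 ether, 1 ketone.

0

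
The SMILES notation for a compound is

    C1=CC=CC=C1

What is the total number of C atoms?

6

Count every carbon token in the SMILES (each C, including those in ring-closure positions and inside branches).
Carbon count: 6.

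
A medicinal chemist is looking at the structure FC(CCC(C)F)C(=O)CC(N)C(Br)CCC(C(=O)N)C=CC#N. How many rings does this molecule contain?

In SMILES, each pair of matching ring-closure digits denotes one ring-closing bond; the number of such bonds equals the number of independent rings.
Ring-closure bonds here: 0.

0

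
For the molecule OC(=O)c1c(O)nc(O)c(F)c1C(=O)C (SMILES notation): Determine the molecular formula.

C8H6FNO5

Walk through each heavy atom and fill implicit hydrogens from standard valence (C 4, N 3, O 2, S 2, halogen 1); for lowercase aromatic atoms, an aromatic c carries 1 H when it has two neighbours and 0 H with three, and aromatic n carries 0 H:
  atom 1: O, bond orders sum to 1 (valence 2) → 1 H
  atom 2: C, bond orders sum to 4 (valence 4) → 0 H
  atom 3: O, bond orders sum to 2 (valence 2) → 0 H
  atom 4: aromatic c, 3 neighbours → 0 H
  atom 5: aromatic c, 3 neighbours → 0 H
  atom 6: O, bond orders sum to 1 (valence 2) → 1 H
  atom 7: aromatic n, 2 neighbours → 0 H
  atom 8: aromatic c, 3 neighbours → 0 H
  atom 9: O, bond orders sum to 1 (valence 2) → 1 H
  atom 10: aromatic c, 3 neighbours → 0 H
  atom 11: F (halogen, monovalent) → 0 H
  atom 12: aromatic c, 3 neighbours → 0 H
  atom 13: C, bond orders sum to 4 (valence 4) → 0 H
  atom 14: O, bond orders sum to 2 (valence 2) → 0 H
  atom 15: C, bond orders sum to 1 (valence 4) → 3 H
Totals → C:8, H:6, F:1, N:1, O:5.
In Hill order: C8H6FNO5.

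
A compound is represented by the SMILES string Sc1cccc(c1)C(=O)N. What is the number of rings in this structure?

1

In SMILES, each pair of matching ring-closure digits denotes one ring-closing bond; the number of such bonds equals the number of independent rings.
Ring-closure bonds here: 1.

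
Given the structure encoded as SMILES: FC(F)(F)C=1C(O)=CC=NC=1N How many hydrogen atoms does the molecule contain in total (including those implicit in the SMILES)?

Walk through each heavy atom and fill implicit hydrogens from standard valence (C 4, N 3, O 2, S 2, halogen 1):
  atom 1: F (halogen, monovalent) → 0 H
  atom 2: C, bond orders sum to 4 (valence 4) → 0 H
  atom 3: F (halogen, monovalent) → 0 H
  atom 4: F (halogen, monovalent) → 0 H
  atom 5: C, bond orders sum to 4 (valence 4) → 0 H
  atom 6: C, bond orders sum to 4 (valence 4) → 0 H
  atom 7: O, bond orders sum to 1 (valence 2) → 1 H
  atom 8: C, bond orders sum to 3 (valence 4) → 1 H
  atom 9: C, bond orders sum to 3 (valence 4) → 1 H
  atom 10: N, bond orders sum to 3 (valence 3) → 0 H
  atom 11: C, bond orders sum to 4 (valence 4) → 0 H
  atom 12: N, bond orders sum to 1 (valence 3) → 2 H
Total hydrogens: 5.

5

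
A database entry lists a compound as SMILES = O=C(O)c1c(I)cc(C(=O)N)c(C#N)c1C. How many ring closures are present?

1

In SMILES, each pair of matching ring-closure digits denotes one ring-closing bond; the number of such bonds equals the number of independent rings.
Ring-closure bonds here: 1.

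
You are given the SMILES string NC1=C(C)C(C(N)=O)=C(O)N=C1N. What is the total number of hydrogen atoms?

Walk through each heavy atom and fill implicit hydrogens from standard valence (C 4, N 3, O 2, S 2, halogen 1):
  atom 1: N, bond orders sum to 1 (valence 3) → 2 H
  atom 2: C, bond orders sum to 4 (valence 4) → 0 H
  atom 3: C, bond orders sum to 4 (valence 4) → 0 H
  atom 4: C, bond orders sum to 1 (valence 4) → 3 H
  atom 5: C, bond orders sum to 4 (valence 4) → 0 H
  atom 6: C, bond orders sum to 4 (valence 4) → 0 H
  atom 7: N, bond orders sum to 1 (valence 3) → 2 H
  atom 8: O, bond orders sum to 2 (valence 2) → 0 H
  atom 9: C, bond orders sum to 4 (valence 4) → 0 H
  atom 10: O, bond orders sum to 1 (valence 2) → 1 H
  atom 11: N, bond orders sum to 3 (valence 3) → 0 H
  atom 12: C, bond orders sum to 4 (valence 4) → 0 H
  atom 13: N, bond orders sum to 1 (valence 3) → 2 H
Total hydrogens: 10.

10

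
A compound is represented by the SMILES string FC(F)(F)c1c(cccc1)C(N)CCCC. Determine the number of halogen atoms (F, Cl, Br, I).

Halogen atoms appear at heavy-atom positions 1, 3, 4 (3×F).
Other groups present: 1 primary amine.
Halogen count: 3.

3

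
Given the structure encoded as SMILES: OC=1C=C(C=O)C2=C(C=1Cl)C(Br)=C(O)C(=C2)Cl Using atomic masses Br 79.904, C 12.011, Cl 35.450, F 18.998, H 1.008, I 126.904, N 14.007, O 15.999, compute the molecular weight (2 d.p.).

First, the molecular formula is C11H5BrCl2O3 (counting implicit H from valence).
  Br: 1 × 79.904 = 79.904
  C: 11 × 12.011 = 132.121
  Cl: 2 × 35.450 = 70.900
  H: 5 × 1.008 = 5.040
  O: 3 × 15.999 = 47.997
Sum: 1×79.904 + 11×12.011 + 2×35.450 + 5×1.008 + 3×15.999 = 335.962 → 335.96 g/mol.

335.96 g/mol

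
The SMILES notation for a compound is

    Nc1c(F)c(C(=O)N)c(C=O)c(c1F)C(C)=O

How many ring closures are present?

In SMILES, each pair of matching ring-closure digits denotes one ring-closing bond; the number of such bonds equals the number of independent rings.
Ring-closure bonds here: 1.

1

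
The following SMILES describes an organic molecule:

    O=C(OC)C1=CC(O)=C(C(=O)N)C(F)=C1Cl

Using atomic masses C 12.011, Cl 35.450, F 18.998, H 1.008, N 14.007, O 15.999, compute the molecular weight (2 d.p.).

247.61 g/mol

First, the molecular formula is C9H7ClFNO4 (counting implicit H from valence).
  C: 9 × 12.011 = 108.099
  Cl: 1 × 35.450 = 35.450
  F: 1 × 18.998 = 18.998
  H: 7 × 1.008 = 7.056
  N: 1 × 14.007 = 14.007
  O: 4 × 15.999 = 63.996
Sum: 9×12.011 + 1×35.450 + 1×18.998 + 7×1.008 + 1×14.007 + 4×15.999 = 247.606 → 247.61 g/mol.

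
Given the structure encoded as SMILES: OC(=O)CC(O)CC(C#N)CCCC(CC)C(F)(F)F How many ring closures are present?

In SMILES, each pair of matching ring-closure digits denotes one ring-closing bond; the number of such bonds equals the number of independent rings.
Ring-closure bonds here: 0.

0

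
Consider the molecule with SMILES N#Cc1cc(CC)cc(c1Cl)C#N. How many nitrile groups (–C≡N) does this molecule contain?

2

The nitrile motif appears at heavy-atom positions 2, 12 in the SMILES.
Nitrile count: 2.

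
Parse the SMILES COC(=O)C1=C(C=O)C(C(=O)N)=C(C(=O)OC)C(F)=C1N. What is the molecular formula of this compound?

Walk through each heavy atom and fill implicit hydrogens from standard valence (C 4, N 3, O 2, S 2, halogen 1):
  atom 1: C, bond orders sum to 1 (valence 4) → 3 H
  atom 2: O, bond orders sum to 2 (valence 2) → 0 H
  atom 3: C, bond orders sum to 4 (valence 4) → 0 H
  atom 4: O, bond orders sum to 2 (valence 2) → 0 H
  atom 5: C, bond orders sum to 4 (valence 4) → 0 H
  atom 6: C, bond orders sum to 4 (valence 4) → 0 H
  atom 7: C, bond orders sum to 3 (valence 4) → 1 H
  atom 8: O, bond orders sum to 2 (valence 2) → 0 H
  atom 9: C, bond orders sum to 4 (valence 4) → 0 H
  atom 10: C, bond orders sum to 4 (valence 4) → 0 H
  atom 11: O, bond orders sum to 2 (valence 2) → 0 H
  atom 12: N, bond orders sum to 1 (valence 3) → 2 H
  atom 13: C, bond orders sum to 4 (valence 4) → 0 H
  atom 14: C, bond orders sum to 4 (valence 4) → 0 H
  atom 15: O, bond orders sum to 2 (valence 2) → 0 H
  atom 16: O, bond orders sum to 2 (valence 2) → 0 H
  atom 17: C, bond orders sum to 1 (valence 4) → 3 H
  atom 18: C, bond orders sum to 4 (valence 4) → 0 H
  atom 19: F (halogen, monovalent) → 0 H
  atom 20: C, bond orders sum to 4 (valence 4) → 0 H
  atom 21: N, bond orders sum to 1 (valence 3) → 2 H
Totals → C:12, H:11, F:1, N:2, O:6.

C12H11FN2O6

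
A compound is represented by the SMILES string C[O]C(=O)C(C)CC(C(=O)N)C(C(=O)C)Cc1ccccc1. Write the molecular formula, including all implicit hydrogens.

Walk through each heavy atom and fill implicit hydrogens from standard valence (C 4, N 3, O 2, S 2, halogen 1); for lowercase aromatic atoms, an aromatic c carries 1 H when it has two neighbours and 0 H with three, and aromatic n carries 0 H:
  atom 1: C, bond orders sum to 1 (valence 4) → 3 H
  atom 2: O with explicit H count 0
  atom 3: C, bond orders sum to 4 (valence 4) → 0 H
  atom 4: O, bond orders sum to 2 (valence 2) → 0 H
  atom 5: C, bond orders sum to 3 (valence 4) → 1 H
  atom 6: C, bond orders sum to 1 (valence 4) → 3 H
  atom 7: C, bond orders sum to 2 (valence 4) → 2 H
  atom 8: C, bond orders sum to 3 (valence 4) → 1 H
  atom 9: C, bond orders sum to 4 (valence 4) → 0 H
  atom 10: O, bond orders sum to 2 (valence 2) → 0 H
  atom 11: N, bond orders sum to 1 (valence 3) → 2 H
  atom 12: C, bond orders sum to 3 (valence 4) → 1 H
  atom 13: C, bond orders sum to 4 (valence 4) → 0 H
  atom 14: O, bond orders sum to 2 (valence 2) → 0 H
  atom 15: C, bond orders sum to 1 (valence 4) → 3 H
  atom 16: C, bond orders sum to 2 (valence 4) → 2 H
  atom 17: aromatic c, 3 neighbours → 0 H
  atom 18: aromatic c, 2 neighbours → 1 H
  atom 19: aromatic c, 2 neighbours → 1 H
  atom 20: aromatic c, 2 neighbours → 1 H
  atom 21: aromatic c, 2 neighbours → 1 H
  atom 22: aromatic c, 2 neighbours → 1 H
Totals → C:17, H:23, N:1, O:4.
In Hill order: C17H23NO4.

C17H23NO4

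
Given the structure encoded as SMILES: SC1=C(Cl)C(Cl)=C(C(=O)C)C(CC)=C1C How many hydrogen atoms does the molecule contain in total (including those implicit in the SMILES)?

Walk through each heavy atom and fill implicit hydrogens from standard valence (C 4, N 3, O 2, S 2, halogen 1):
  atom 1: S, bond orders sum to 1 (valence 2) → 1 H
  atom 2: C, bond orders sum to 4 (valence 4) → 0 H
  atom 3: C, bond orders sum to 4 (valence 4) → 0 H
  atom 4: Cl (halogen, monovalent) → 0 H
  atom 5: C, bond orders sum to 4 (valence 4) → 0 H
  atom 6: Cl (halogen, monovalent) → 0 H
  atom 7: C, bond orders sum to 4 (valence 4) → 0 H
  atom 8: C, bond orders sum to 4 (valence 4) → 0 H
  atom 9: O, bond orders sum to 2 (valence 2) → 0 H
  atom 10: C, bond orders sum to 1 (valence 4) → 3 H
  atom 11: C, bond orders sum to 4 (valence 4) → 0 H
  atom 12: C, bond orders sum to 2 (valence 4) → 2 H
  atom 13: C, bond orders sum to 1 (valence 4) → 3 H
  atom 14: C, bond orders sum to 4 (valence 4) → 0 H
  atom 15: C, bond orders sum to 1 (valence 4) → 3 H
Total hydrogens: 12.

12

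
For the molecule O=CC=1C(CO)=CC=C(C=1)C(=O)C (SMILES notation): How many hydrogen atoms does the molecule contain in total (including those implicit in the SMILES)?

10

Walk through each heavy atom and fill implicit hydrogens from standard valence (C 4, N 3, O 2, S 2, halogen 1):
  atom 1: O, bond orders sum to 2 (valence 2) → 0 H
  atom 2: C, bond orders sum to 3 (valence 4) → 1 H
  atom 3: C, bond orders sum to 4 (valence 4) → 0 H
  atom 4: C, bond orders sum to 4 (valence 4) → 0 H
  atom 5: C, bond orders sum to 2 (valence 4) → 2 H
  atom 6: O, bond orders sum to 1 (valence 2) → 1 H
  atom 7: C, bond orders sum to 3 (valence 4) → 1 H
  atom 8: C, bond orders sum to 3 (valence 4) → 1 H
  atom 9: C, bond orders sum to 4 (valence 4) → 0 H
  atom 10: C, bond orders sum to 3 (valence 4) → 1 H
  atom 11: C, bond orders sum to 4 (valence 4) → 0 H
  atom 12: O, bond orders sum to 2 (valence 2) → 0 H
  atom 13: C, bond orders sum to 1 (valence 4) → 3 H
Total hydrogens: 10.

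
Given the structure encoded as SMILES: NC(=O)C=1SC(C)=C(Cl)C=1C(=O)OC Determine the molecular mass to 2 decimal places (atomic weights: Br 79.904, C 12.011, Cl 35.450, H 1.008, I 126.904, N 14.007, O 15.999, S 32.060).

233.67 g/mol

First, the molecular formula is C8H8ClNO3S (counting implicit H from valence).
  C: 8 × 12.011 = 96.088
  Cl: 1 × 35.450 = 35.450
  H: 8 × 1.008 = 8.064
  N: 1 × 14.007 = 14.007
  O: 3 × 15.999 = 47.997
  S: 1 × 32.060 = 32.060
Sum: 8×12.011 + 1×35.450 + 8×1.008 + 1×14.007 + 3×15.999 + 1×32.060 = 233.666 → 233.67 g/mol.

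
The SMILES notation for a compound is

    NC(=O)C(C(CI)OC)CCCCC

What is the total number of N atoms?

1

Scan the SMILES for N atoms (remember two-letter symbols like Cl and Br are single atoms).
Nitrogen count: 1.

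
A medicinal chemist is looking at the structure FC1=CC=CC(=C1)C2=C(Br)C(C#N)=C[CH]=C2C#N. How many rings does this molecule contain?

2

In SMILES, each pair of matching ring-closure digits denotes one ring-closing bond; the number of such bonds equals the number of independent rings.
Ring-closure bonds here: 2.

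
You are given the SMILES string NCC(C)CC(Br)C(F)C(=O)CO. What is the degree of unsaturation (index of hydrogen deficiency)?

Molecular formula: C8H15BrFNO2.
DoU = (2C + 2 + N − H − X) / 2, where X is the halogen count and O/S are ignored.
    = (2·8 + 2 + 1 − 15 − 2) / 2 = 2 / 2 = 1.

1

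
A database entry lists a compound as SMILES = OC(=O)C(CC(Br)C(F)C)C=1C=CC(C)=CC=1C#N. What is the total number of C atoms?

Count every carbon token in the SMILES (each C, including those in ring-closure positions and inside branches).
Carbon count: 14.

14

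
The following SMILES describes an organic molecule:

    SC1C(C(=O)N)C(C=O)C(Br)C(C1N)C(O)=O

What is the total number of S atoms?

Scan the SMILES for S atoms (remember two-letter symbols like Cl and Br are single atoms).
Sulfur count: 1.

1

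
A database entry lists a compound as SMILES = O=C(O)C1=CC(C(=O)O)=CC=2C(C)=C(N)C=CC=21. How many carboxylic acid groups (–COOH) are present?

The carboxylic acid motif appears at heavy-atom positions 2, 7 in the SMILES.
Other groups present: 1 primary amine.
Carboxylic acid count: 2.

2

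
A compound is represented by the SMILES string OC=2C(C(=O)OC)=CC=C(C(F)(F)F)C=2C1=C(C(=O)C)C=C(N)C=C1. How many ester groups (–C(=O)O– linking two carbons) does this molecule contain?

1

The ester motif appears at heavy-atom position 4 in the SMILES.
Other groups present: 1 hydroxyl, 1 ketone, 1 primary amine.
Ester count: 1.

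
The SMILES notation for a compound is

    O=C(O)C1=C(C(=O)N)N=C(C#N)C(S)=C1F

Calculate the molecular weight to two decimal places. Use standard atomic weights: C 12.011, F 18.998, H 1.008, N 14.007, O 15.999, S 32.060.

241.20 g/mol

First, the molecular formula is C8H4FN3O3S (counting implicit H from valence).
  C: 8 × 12.011 = 96.088
  F: 1 × 18.998 = 18.998
  H: 4 × 1.008 = 4.032
  N: 3 × 14.007 = 42.021
  O: 3 × 15.999 = 47.997
  S: 1 × 32.060 = 32.060
Sum: 8×12.011 + 1×18.998 + 4×1.008 + 3×14.007 + 3×15.999 + 1×32.060 = 241.196 → 241.20 g/mol.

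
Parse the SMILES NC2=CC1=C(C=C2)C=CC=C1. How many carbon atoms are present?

10

Count every carbon token in the SMILES (each C, including those in ring-closure positions and inside branches).
Carbon count: 10.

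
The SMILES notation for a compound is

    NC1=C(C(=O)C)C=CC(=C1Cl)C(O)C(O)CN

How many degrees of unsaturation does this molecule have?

5

Degree of unsaturation = (number of rings) + (number of π bonds).
Ring closures in the SMILES: 1.
π bonds: 4 double bonds (each 1 DoU) → 4 DoU from unsaturation.
Total DoU = 1 + 4 = 5.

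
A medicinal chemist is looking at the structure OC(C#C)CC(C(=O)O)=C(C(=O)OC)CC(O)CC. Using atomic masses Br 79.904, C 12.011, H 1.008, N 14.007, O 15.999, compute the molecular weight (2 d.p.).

First, the molecular formula is C13H18O6 (counting implicit H from valence).
  C: 13 × 12.011 = 156.143
  H: 18 × 1.008 = 18.144
  O: 6 × 15.999 = 95.994
Sum: 13×12.011 + 18×1.008 + 6×15.999 = 270.281 → 270.28 g/mol.

270.28 g/mol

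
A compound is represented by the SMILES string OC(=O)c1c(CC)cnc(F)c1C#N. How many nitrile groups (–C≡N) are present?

The nitrile motif appears at heavy-atom position 13 in the SMILES.
Other groups present: 1 carboxylic acid.
Nitrile count: 1.

1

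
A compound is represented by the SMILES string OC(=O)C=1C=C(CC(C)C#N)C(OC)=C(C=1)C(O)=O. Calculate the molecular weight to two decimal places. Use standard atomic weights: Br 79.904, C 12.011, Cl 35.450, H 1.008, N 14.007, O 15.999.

263.25 g/mol

First, the molecular formula is C13H13NO5 (counting implicit H from valence).
  C: 13 × 12.011 = 156.143
  H: 13 × 1.008 = 13.104
  N: 1 × 14.007 = 14.007
  O: 5 × 15.999 = 79.995
Sum: 13×12.011 + 13×1.008 + 1×14.007 + 5×15.999 = 263.249 → 263.25 g/mol.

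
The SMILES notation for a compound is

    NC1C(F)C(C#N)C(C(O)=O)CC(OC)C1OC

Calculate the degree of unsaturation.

Degree of unsaturation = (number of rings) + (number of π bonds).
Ring closures in the SMILES: 1.
π bonds: 1 double bond (each 1 DoU), 1 triple bond (each 2 DoU) → 3 DoU from unsaturation.
Total DoU = 1 + 3 = 4.

4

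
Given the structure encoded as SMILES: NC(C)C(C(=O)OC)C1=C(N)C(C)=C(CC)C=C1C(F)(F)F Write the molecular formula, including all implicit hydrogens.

Walk through each heavy atom and fill implicit hydrogens from standard valence (C 4, N 3, O 2, S 2, halogen 1):
  atom 1: N, bond orders sum to 1 (valence 3) → 2 H
  atom 2: C, bond orders sum to 3 (valence 4) → 1 H
  atom 3: C, bond orders sum to 1 (valence 4) → 3 H
  atom 4: C, bond orders sum to 3 (valence 4) → 1 H
  atom 5: C, bond orders sum to 4 (valence 4) → 0 H
  atom 6: O, bond orders sum to 2 (valence 2) → 0 H
  atom 7: O, bond orders sum to 2 (valence 2) → 0 H
  atom 8: C, bond orders sum to 1 (valence 4) → 3 H
  atom 9: C, bond orders sum to 4 (valence 4) → 0 H
  atom 10: C, bond orders sum to 4 (valence 4) → 0 H
  atom 11: N, bond orders sum to 1 (valence 3) → 2 H
  atom 12: C, bond orders sum to 4 (valence 4) → 0 H
  atom 13: C, bond orders sum to 1 (valence 4) → 3 H
  atom 14: C, bond orders sum to 4 (valence 4) → 0 H
  atom 15: C, bond orders sum to 2 (valence 4) → 2 H
  atom 16: C, bond orders sum to 1 (valence 4) → 3 H
  atom 17: C, bond orders sum to 3 (valence 4) → 1 H
  atom 18: C, bond orders sum to 4 (valence 4) → 0 H
  atom 19: C, bond orders sum to 4 (valence 4) → 0 H
  atom 20: F (halogen, monovalent) → 0 H
  atom 21: F (halogen, monovalent) → 0 H
  atom 22: F (halogen, monovalent) → 0 H
Totals → C:15, H:21, F:3, N:2, O:2.

C15H21F3N2O2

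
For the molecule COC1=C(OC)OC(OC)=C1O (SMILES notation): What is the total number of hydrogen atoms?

10

Walk through each heavy atom and fill implicit hydrogens from standard valence (C 4, N 3, O 2, S 2, halogen 1):
  atom 1: C, bond orders sum to 1 (valence 4) → 3 H
  atom 2: O, bond orders sum to 2 (valence 2) → 0 H
  atom 3: C, bond orders sum to 4 (valence 4) → 0 H
  atom 4: C, bond orders sum to 4 (valence 4) → 0 H
  atom 5: O, bond orders sum to 2 (valence 2) → 0 H
  atom 6: C, bond orders sum to 1 (valence 4) → 3 H
  atom 7: O, bond orders sum to 2 (valence 2) → 0 H
  atom 8: C, bond orders sum to 4 (valence 4) → 0 H
  atom 9: O, bond orders sum to 2 (valence 2) → 0 H
  atom 10: C, bond orders sum to 1 (valence 4) → 3 H
  atom 11: C, bond orders sum to 4 (valence 4) → 0 H
  atom 12: O, bond orders sum to 1 (valence 2) → 1 H
Total hydrogens: 10.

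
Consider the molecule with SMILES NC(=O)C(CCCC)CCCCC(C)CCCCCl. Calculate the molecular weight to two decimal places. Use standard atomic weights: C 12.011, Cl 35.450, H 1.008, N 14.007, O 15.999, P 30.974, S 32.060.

First, the molecular formula is C16H32ClNO (counting implicit H from valence).
  C: 16 × 12.011 = 192.176
  Cl: 1 × 35.450 = 35.450
  H: 32 × 1.008 = 32.256
  N: 1 × 14.007 = 14.007
  O: 1 × 15.999 = 15.999
Sum: 16×12.011 + 1×35.450 + 32×1.008 + 1×14.007 + 1×15.999 = 289.888 → 289.89 g/mol.

289.89 g/mol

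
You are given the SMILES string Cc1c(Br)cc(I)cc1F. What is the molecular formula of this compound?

Walk through each heavy atom and fill implicit hydrogens from standard valence (C 4, N 3, O 2, S 2, halogen 1); for lowercase aromatic atoms, an aromatic c carries 1 H when it has two neighbours and 0 H with three, and aromatic n carries 0 H:
  atom 1: C, bond orders sum to 1 (valence 4) → 3 H
  atom 2: aromatic c, 3 neighbours → 0 H
  atom 3: aromatic c, 3 neighbours → 0 H
  atom 4: Br (halogen, monovalent) → 0 H
  atom 5: aromatic c, 2 neighbours → 1 H
  atom 6: aromatic c, 3 neighbours → 0 H
  atom 7: I (halogen, monovalent) → 0 H
  atom 8: aromatic c, 2 neighbours → 1 H
  atom 9: aromatic c, 3 neighbours → 0 H
  atom 10: F (halogen, monovalent) → 0 H
Totals → C:7, H:5, Br:1, F:1, I:1.
In Hill order: C7H5BrFI.

C7H5BrFI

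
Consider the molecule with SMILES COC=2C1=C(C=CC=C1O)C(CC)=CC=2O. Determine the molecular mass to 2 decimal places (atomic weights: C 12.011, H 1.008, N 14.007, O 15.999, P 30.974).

First, the molecular formula is C13H14O3 (counting implicit H from valence).
  C: 13 × 12.011 = 156.143
  H: 14 × 1.008 = 14.112
  O: 3 × 15.999 = 47.997
Sum: 13×12.011 + 14×1.008 + 3×15.999 = 218.252 → 218.25 g/mol.

218.25 g/mol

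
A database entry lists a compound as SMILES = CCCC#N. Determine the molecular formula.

Walk through each heavy atom and fill implicit hydrogens from standard valence (C 4, N 3, O 2, S 2, halogen 1):
  atom 1: C, bond orders sum to 1 (valence 4) → 3 H
  atom 2: C, bond orders sum to 2 (valence 4) → 2 H
  atom 3: C, bond orders sum to 2 (valence 4) → 2 H
  atom 4: C, bond orders sum to 4 (valence 4) → 0 H
  atom 5: N, bond orders sum to 3 (valence 3) → 0 H
Totals → C:4, H:7, N:1.

C4H7N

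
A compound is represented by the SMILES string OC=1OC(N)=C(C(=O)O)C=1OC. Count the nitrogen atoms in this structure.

1

Scan the SMILES for N atoms (remember two-letter symbols like Cl and Br are single atoms).
Nitrogen count: 1.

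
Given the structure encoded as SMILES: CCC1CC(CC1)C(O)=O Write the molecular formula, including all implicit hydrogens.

C8H14O2

Walk through each heavy atom and fill implicit hydrogens from standard valence (C 4, N 3, O 2, S 2, halogen 1):
  atom 1: C, bond orders sum to 1 (valence 4) → 3 H
  atom 2: C, bond orders sum to 2 (valence 4) → 2 H
  atom 3: C, bond orders sum to 3 (valence 4) → 1 H
  atom 4: C, bond orders sum to 2 (valence 4) → 2 H
  atom 5: C, bond orders sum to 3 (valence 4) → 1 H
  atom 6: C, bond orders sum to 2 (valence 4) → 2 H
  atom 7: C, bond orders sum to 2 (valence 4) → 2 H
  atom 8: C, bond orders sum to 4 (valence 4) → 0 H
  atom 9: O, bond orders sum to 1 (valence 2) → 1 H
  atom 10: O, bond orders sum to 2 (valence 2) → 0 H
Totals → C:8, H:14, O:2.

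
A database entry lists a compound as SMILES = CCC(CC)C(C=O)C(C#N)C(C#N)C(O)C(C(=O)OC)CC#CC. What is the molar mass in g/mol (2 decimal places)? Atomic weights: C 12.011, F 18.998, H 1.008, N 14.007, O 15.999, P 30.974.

346.43 g/mol

First, the molecular formula is C19H26N2O4 (counting implicit H from valence).
  C: 19 × 12.011 = 228.209
  H: 26 × 1.008 = 26.208
  N: 2 × 14.007 = 28.014
  O: 4 × 15.999 = 63.996
Sum: 19×12.011 + 26×1.008 + 2×14.007 + 4×15.999 = 346.427 → 346.43 g/mol.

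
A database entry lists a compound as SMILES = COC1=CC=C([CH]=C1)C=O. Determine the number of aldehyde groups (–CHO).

The aldehyde motif appears at heavy-atom position 9 in the SMILES.
Other groups present: 1 ether.
Aldehyde count: 1.

1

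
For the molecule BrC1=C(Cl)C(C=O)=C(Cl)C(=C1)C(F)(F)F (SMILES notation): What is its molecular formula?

C8H2BrCl2F3O

Walk through each heavy atom and fill implicit hydrogens from standard valence (C 4, N 3, O 2, S 2, halogen 1):
  atom 1: Br (halogen, monovalent) → 0 H
  atom 2: C, bond orders sum to 4 (valence 4) → 0 H
  atom 3: C, bond orders sum to 4 (valence 4) → 0 H
  atom 4: Cl (halogen, monovalent) → 0 H
  atom 5: C, bond orders sum to 4 (valence 4) → 0 H
  atom 6: C, bond orders sum to 3 (valence 4) → 1 H
  atom 7: O, bond orders sum to 2 (valence 2) → 0 H
  atom 8: C, bond orders sum to 4 (valence 4) → 0 H
  atom 9: Cl (halogen, monovalent) → 0 H
  atom 10: C, bond orders sum to 4 (valence 4) → 0 H
  atom 11: C, bond orders sum to 3 (valence 4) → 1 H
  atom 12: C, bond orders sum to 4 (valence 4) → 0 H
  atom 13: F (halogen, monovalent) → 0 H
  atom 14: F (halogen, monovalent) → 0 H
  atom 15: F (halogen, monovalent) → 0 H
Totals → C:8, H:2, Br:1, Cl:2, F:3, O:1.
In Hill order: C8H2BrCl2F3O.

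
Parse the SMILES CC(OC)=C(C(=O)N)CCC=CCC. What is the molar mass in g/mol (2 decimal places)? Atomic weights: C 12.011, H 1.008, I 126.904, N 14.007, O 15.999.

First, the molecular formula is C11H19NO2 (counting implicit H from valence).
  C: 11 × 12.011 = 132.121
  H: 19 × 1.008 = 19.152
  N: 1 × 14.007 = 14.007
  O: 2 × 15.999 = 31.998
Sum: 11×12.011 + 19×1.008 + 1×14.007 + 2×15.999 = 197.278 → 197.28 g/mol.

197.28 g/mol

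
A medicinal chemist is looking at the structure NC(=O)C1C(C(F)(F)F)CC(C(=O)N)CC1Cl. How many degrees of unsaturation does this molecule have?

3

Degree of unsaturation = (number of rings) + (number of π bonds).
Ring closures in the SMILES: 1.
π bonds: 2 double bonds (each 1 DoU) → 2 DoU from unsaturation.
Total DoU = 1 + 2 = 3.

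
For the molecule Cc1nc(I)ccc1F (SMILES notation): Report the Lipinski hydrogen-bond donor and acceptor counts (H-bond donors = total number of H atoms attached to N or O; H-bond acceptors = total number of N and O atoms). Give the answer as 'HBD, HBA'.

0, 1

Donors: find every N or O and count the H atoms it carries.
  atom 3 (N): bond orders sum to 3 → 0 H
Lipinski HBD = 0.
Acceptors: N atoms = 1, O atoms = 0 → HBA = 1.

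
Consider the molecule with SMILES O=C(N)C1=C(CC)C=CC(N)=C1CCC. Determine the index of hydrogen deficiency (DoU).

5

Degree of unsaturation = (number of rings) + (number of π bonds).
Ring closures in the SMILES: 1.
π bonds: 4 double bonds (each 1 DoU) → 4 DoU from unsaturation.
Total DoU = 1 + 4 = 5.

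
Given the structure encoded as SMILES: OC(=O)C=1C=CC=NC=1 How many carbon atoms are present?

6

Count every carbon token in the SMILES (each C, including those in ring-closure positions and inside branches).
Carbon count: 6.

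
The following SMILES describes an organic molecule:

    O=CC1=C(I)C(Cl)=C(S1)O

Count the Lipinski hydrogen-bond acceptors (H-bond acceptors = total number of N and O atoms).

N atoms: 0; O atoms: 2.
Lipinski HBA = 0 + 2 = 2.

2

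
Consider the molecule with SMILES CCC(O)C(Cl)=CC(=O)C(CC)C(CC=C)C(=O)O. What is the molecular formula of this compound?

C14H21ClO4

Walk through each heavy atom and fill implicit hydrogens from standard valence (C 4, N 3, O 2, S 2, halogen 1):
  atom 1: C, bond orders sum to 1 (valence 4) → 3 H
  atom 2: C, bond orders sum to 2 (valence 4) → 2 H
  atom 3: C, bond orders sum to 3 (valence 4) → 1 H
  atom 4: O, bond orders sum to 1 (valence 2) → 1 H
  atom 5: C, bond orders sum to 4 (valence 4) → 0 H
  atom 6: Cl (halogen, monovalent) → 0 H
  atom 7: C, bond orders sum to 3 (valence 4) → 1 H
  atom 8: C, bond orders sum to 4 (valence 4) → 0 H
  atom 9: O, bond orders sum to 2 (valence 2) → 0 H
  atom 10: C, bond orders sum to 3 (valence 4) → 1 H
  atom 11: C, bond orders sum to 2 (valence 4) → 2 H
  atom 12: C, bond orders sum to 1 (valence 4) → 3 H
  atom 13: C, bond orders sum to 3 (valence 4) → 1 H
  atom 14: C, bond orders sum to 2 (valence 4) → 2 H
  atom 15: C, bond orders sum to 3 (valence 4) → 1 H
  atom 16: C, bond orders sum to 2 (valence 4) → 2 H
  atom 17: C, bond orders sum to 4 (valence 4) → 0 H
  atom 18: O, bond orders sum to 2 (valence 2) → 0 H
  atom 19: O, bond orders sum to 1 (valence 2) → 1 H
Totals → C:14, H:21, Cl:1, O:4.
In Hill order: C14H21ClO4.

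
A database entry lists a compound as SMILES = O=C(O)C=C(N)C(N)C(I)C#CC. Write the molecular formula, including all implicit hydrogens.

Walk through each heavy atom and fill implicit hydrogens from standard valence (C 4, N 3, O 2, S 2, halogen 1):
  atom 1: O, bond orders sum to 2 (valence 2) → 0 H
  atom 2: C, bond orders sum to 4 (valence 4) → 0 H
  atom 3: O, bond orders sum to 1 (valence 2) → 1 H
  atom 4: C, bond orders sum to 3 (valence 4) → 1 H
  atom 5: C, bond orders sum to 4 (valence 4) → 0 H
  atom 6: N, bond orders sum to 1 (valence 3) → 2 H
  atom 7: C, bond orders sum to 3 (valence 4) → 1 H
  atom 8: N, bond orders sum to 1 (valence 3) → 2 H
  atom 9: C, bond orders sum to 3 (valence 4) → 1 H
  atom 10: I (halogen, monovalent) → 0 H
  atom 11: C, bond orders sum to 4 (valence 4) → 0 H
  atom 12: C, bond orders sum to 4 (valence 4) → 0 H
  atom 13: C, bond orders sum to 1 (valence 4) → 3 H
Totals → C:8, H:11, I:1, N:2, O:2.
In Hill order: C8H11IN2O2.

C8H11IN2O2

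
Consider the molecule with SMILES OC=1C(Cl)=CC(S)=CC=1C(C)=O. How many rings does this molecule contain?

In SMILES, each pair of matching ring-closure digits denotes one ring-closing bond; the number of such bonds equals the number of independent rings.
Ring-closure bonds here: 1.

1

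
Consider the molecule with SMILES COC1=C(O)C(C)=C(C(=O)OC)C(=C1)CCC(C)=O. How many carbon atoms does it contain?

14

Count every carbon token in the SMILES (each C, including those in ring-closure positions and inside branches).
Carbon count: 14.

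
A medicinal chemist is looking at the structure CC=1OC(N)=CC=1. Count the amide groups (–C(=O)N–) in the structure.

0

Scan the SMILES for the amide motif — none present.
Groups that are present: 1 primary amine.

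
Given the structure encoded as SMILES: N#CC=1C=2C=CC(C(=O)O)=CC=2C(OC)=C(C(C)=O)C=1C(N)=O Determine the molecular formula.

C16H12N2O5

Walk through each heavy atom and fill implicit hydrogens from standard valence (C 4, N 3, O 2, S 2, halogen 1):
  atom 1: N, bond orders sum to 3 (valence 3) → 0 H
  atom 2: C, bond orders sum to 4 (valence 4) → 0 H
  atom 3: C, bond orders sum to 4 (valence 4) → 0 H
  atom 4: C, bond orders sum to 4 (valence 4) → 0 H
  atom 5: C, bond orders sum to 3 (valence 4) → 1 H
  atom 6: C, bond orders sum to 3 (valence 4) → 1 H
  atom 7: C, bond orders sum to 4 (valence 4) → 0 H
  atom 8: C, bond orders sum to 4 (valence 4) → 0 H
  atom 9: O, bond orders sum to 2 (valence 2) → 0 H
  atom 10: O, bond orders sum to 1 (valence 2) → 1 H
  atom 11: C, bond orders sum to 3 (valence 4) → 1 H
  atom 12: C, bond orders sum to 4 (valence 4) → 0 H
  atom 13: C, bond orders sum to 4 (valence 4) → 0 H
  atom 14: O, bond orders sum to 2 (valence 2) → 0 H
  atom 15: C, bond orders sum to 1 (valence 4) → 3 H
  atom 16: C, bond orders sum to 4 (valence 4) → 0 H
  atom 17: C, bond orders sum to 4 (valence 4) → 0 H
  atom 18: C, bond orders sum to 1 (valence 4) → 3 H
  atom 19: O, bond orders sum to 2 (valence 2) → 0 H
  atom 20: C, bond orders sum to 4 (valence 4) → 0 H
  atom 21: C, bond orders sum to 4 (valence 4) → 0 H
  atom 22: N, bond orders sum to 1 (valence 3) → 2 H
  atom 23: O, bond orders sum to 2 (valence 2) → 0 H
Totals → C:16, H:12, N:2, O:5.
In Hill order: C16H12N2O5.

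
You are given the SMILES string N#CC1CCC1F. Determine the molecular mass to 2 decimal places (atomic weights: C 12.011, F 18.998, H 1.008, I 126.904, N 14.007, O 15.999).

First, the molecular formula is C5H6FN (counting implicit H from valence).
  C: 5 × 12.011 = 60.055
  F: 1 × 18.998 = 18.998
  H: 6 × 1.008 = 6.048
  N: 1 × 14.007 = 14.007
Sum: 5×12.011 + 1×18.998 + 6×1.008 + 1×14.007 = 99.108 → 99.11 g/mol.

99.11 g/mol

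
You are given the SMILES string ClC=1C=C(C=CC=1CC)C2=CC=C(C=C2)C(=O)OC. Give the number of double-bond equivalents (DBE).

Degree of unsaturation = (number of rings) + (number of π bonds).
Ring closures in the SMILES: 2.
π bonds: 7 double bonds (each 1 DoU) → 7 DoU from unsaturation.
Total DoU = 2 + 7 = 9.

9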